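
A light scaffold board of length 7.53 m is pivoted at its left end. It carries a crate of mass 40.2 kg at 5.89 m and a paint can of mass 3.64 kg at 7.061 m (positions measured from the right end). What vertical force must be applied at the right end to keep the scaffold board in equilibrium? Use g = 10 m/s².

F ≈ 89.8 N

Take moments about the left end.
Crate: 40.2 × 10 = 402 N down at 5.89 m → arm 1.64 m, τ = 402 × 1.64 = 659.3 N·m clockwise.
Paint can: 3.64 × 10 = 36.4 N down at 7.061 m → arm 0.469 m, τ = 36.4 × 0.469 = 17.07 N·m clockwise.
Net moment of the loads = 676.4 N·m clockwise.
The upward force F acts at the right end, arm 7.53 m, giving F × 7.53 counterclockwise.
Στ = 0 ⇒ F × 7.53 = 676.4 ⇒ F = 676.4 / 7.53 = 89.8 N.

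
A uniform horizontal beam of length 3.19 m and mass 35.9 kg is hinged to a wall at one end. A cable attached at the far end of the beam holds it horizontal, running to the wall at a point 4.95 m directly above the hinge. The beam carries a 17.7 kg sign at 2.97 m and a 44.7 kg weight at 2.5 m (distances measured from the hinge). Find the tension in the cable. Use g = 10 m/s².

T ≈ 826 N

Taking torques about the hinge:
Beam weight: 35.9 × 10 = 359 N down at 1.595 m → arm 1.595 m, τ = 359 × 1.595 = 572.6 N·m clockwise.
Sign: 17.7 × 10 = 177 N down at 2.97 m → arm 2.97 m, τ = 177 × 2.97 = 525.7 N·m clockwise.
Weight: 44.7 × 10 = 447 N down at 2.5 m → arm 2.5 m, τ = 447 × 2.5 = 1118 N·m clockwise.
Total clockwise load moment = 2216 N·m.
The cable tension T acts at 3.19 m; only its component perpendicular to the beam, T sinθ, produces torque. sinθ = h/√(h²+d²) = 4.95/√(4.95²+3.19²) = 0.8406.
Balancing moments: T × 3.19 × 0.8406 = 2216, giving T = 2216 / 2.682 = 826 N.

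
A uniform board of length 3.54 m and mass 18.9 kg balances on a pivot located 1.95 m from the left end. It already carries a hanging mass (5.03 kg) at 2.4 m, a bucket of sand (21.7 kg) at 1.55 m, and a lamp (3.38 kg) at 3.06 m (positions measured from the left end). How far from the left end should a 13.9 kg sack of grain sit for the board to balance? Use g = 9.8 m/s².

Sum moments about the pivot (at 1.95 m from the left end) (the support reaction has zero arm there).
Beam weight: 18.9 × 9.8 = 185.2 N down at 1.77 m → arm 0.18 m, τ = 185.2 × 0.18 = 33.34 N·m counterclockwise.
Hanging mass: 5.03 × 9.8 = 49.29 N down at 2.4 m → arm 0.45 m, τ = 49.29 × 0.45 = 22.18 N·m clockwise.
Bucket of sand: 21.7 × 9.8 = 212.7 N down at 1.55 m → arm 0.4 m, τ = 212.7 × 0.4 = 85.08 N·m counterclockwise.
Lamp: 3.38 × 9.8 = 33.12 N down at 3.06 m → arm 1.11 m, τ = 33.12 × 1.11 = 36.76 N·m clockwise.
Net moment of existing loads = 59.48 N·m counterclockwise.
The sack of grain weighs 13.9 × 9.8 = 136.2 N and must supply an equal clockwise moment, so its lever arm about the pivot is 59.48 / 136.2 = 0.437 m.
That puts it at 1.95 + 0.437 = 2.39 m from the left end.

x ≈ 2.39 m from the left end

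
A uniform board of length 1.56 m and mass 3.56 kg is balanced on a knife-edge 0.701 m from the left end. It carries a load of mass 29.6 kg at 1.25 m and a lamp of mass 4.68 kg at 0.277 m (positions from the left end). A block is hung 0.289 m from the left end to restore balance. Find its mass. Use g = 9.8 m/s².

m ≈ 35.3 kg

About the knife-edge (at 0.701 m from the left end):
Beam weight: 3.56 × 9.8 = 34.89 N down at 0.78 m → arm 0.079 m, τ = 34.89 × 0.079 = 2.756 N·m clockwise.
Load: 29.6 × 9.8 = 290.1 N down at 1.25 m → arm 0.549 m, τ = 290.1 × 0.549 = 159.3 N·m clockwise.
Lamp: 4.68 × 9.8 = 45.86 N down at 0.277 m → arm 0.424 m, τ = 45.86 × 0.424 = 19.44 N·m counterclockwise.
Net moment of known loads = 142.6 N·m clockwise.
An unknown mass m at 0.289 m has arm 0.412 m; its moment is m·g·0.412 counterclockwise.
Balancing moments: m × 9.8 × 0.412 = 142.6, giving m = 142.6 / (9.8 × 0.412) = 35.3 kg.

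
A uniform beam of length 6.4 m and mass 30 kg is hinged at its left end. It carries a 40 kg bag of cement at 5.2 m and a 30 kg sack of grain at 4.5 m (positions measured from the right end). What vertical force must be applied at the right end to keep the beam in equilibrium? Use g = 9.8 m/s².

F ≈ 308 N

Sum moments about the left end (the unknown pivot reaction has zero arm there).
Beam weight: 30 × 9.8 = 294 N down at 3.2 m → arm 3.2 m, τ = 294 × 3.2 = 940.8 N·m clockwise.
Bag of cement: 40 × 9.8 = 392 N down at 5.2 m → arm 1.2 m, τ = 392 × 1.2 = 470.4 N·m clockwise.
Sack of grain: 30 × 9.8 = 294 N down at 4.5 m → arm 1.9 m, τ = 294 × 1.9 = 558.6 N·m clockwise.
Net moment of the loads = 1970 N·m clockwise.
The upward force F acts at the right end, arm 6.4 m, giving F × 6.4 counterclockwise.
Στ = 0 ⇒ F × 6.4 = 1970 ⇒ F = 1970 / 6.4 = 308 N.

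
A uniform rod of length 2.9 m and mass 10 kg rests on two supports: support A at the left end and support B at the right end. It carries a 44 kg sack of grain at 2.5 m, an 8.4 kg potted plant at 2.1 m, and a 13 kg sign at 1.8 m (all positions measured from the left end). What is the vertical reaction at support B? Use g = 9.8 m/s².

R_B ≈ 559 N

Taking torques about support A:
Beam weight: 10 × 9.8 = 98 N down at 1.45 m → arm 1.45 m, τ = 98 × 1.45 = 142.1 N·m clockwise.
Sack of grain: 44 × 9.8 = 431.2 N down at 2.5 m → arm 2.5 m, τ = 431.2 × 2.5 = 1078 N·m clockwise.
Potted plant: 8.4 × 9.8 = 82.32 N down at 2.1 m → arm 2.1 m, τ = 82.32 × 2.1 = 172.9 N·m clockwise.
Sign: 13 × 9.8 = 127.4 N down at 1.8 m → arm 1.8 m, τ = 127.4 × 1.8 = 229.3 N·m clockwise.
Net load moment about support A = 1622 N·m clockwise.
Reaction R at support B is upward at 2.9 m, arm 2.9 m → moment R × 2.9 counterclockwise.
For rotational equilibrium, R × 2.9 = 1622, so R = 559 N.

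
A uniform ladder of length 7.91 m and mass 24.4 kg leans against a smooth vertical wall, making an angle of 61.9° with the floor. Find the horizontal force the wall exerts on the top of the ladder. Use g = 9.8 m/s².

N_wall ≈ 63.8 N

Take moments about the foot of the ladder.
Ladder weight 24.4×9.8 = 239.1 N acts at 3.955 m along the ladder; its horizontal arm is 3.955·cos61.9° = 1.863 m → τ = 445.4 N·m clockwise.
Wall normal N acts horizontally at the top; its moment arm is the height L sinθ = 7.91·sin61.9° = 6.978 m, counterclockwise.
For rotational equilibrium, N × 6.978 = 445.4, so N = 63.8 N.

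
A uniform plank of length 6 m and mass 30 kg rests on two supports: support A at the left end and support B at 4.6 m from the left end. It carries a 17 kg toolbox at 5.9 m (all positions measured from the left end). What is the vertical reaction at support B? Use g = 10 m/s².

R_B ≈ 414 N

Take moments about support A.
Beam weight: 30 × 10 = 300 N down at 3 m → arm 3 m, τ = 300 × 3 = 900 N·m clockwise.
Toolbox: 17 × 10 = 170 N down at 5.9 m → arm 5.9 m, τ = 170 × 5.9 = 1003 N·m clockwise.
Net load moment about support A = 1903 N·m clockwise.
Reaction R at support B is upward at 4.6 m, arm 4.6 m → moment R × 4.6 counterclockwise.
Setting net torque to zero: R × 4.6 = 1903 → R = 414 N.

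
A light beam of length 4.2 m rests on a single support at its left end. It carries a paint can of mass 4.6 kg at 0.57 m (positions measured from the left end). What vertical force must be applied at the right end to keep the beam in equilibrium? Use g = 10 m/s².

Choose the left end as the axis so the unknown pivot reaction has zero arm there.
Paint can: 4.6 × 10 = 46 N down at 0.57 m → arm 0.57 m, τ = 46 × 0.57 = 26.22 N·m clockwise.
Net moment of the loads = 26.22 N·m clockwise.
The upward force F acts at the right end, arm 4.2 m, giving F × 4.2 counterclockwise.
For rotational equilibrium, F × 4.2 = 26.22, so F = 26.22 / 4.2 = 6.24 N.

F ≈ 6.24 N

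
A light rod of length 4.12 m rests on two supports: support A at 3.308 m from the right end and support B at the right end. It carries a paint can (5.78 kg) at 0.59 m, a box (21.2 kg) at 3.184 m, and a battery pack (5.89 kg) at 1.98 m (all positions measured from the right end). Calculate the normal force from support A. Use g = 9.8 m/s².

Sum moments about support B (its reaction then has zero moment arm).
Paint can: 5.78 × 9.8 = 56.64 N down at 0.59 m → arm 0.59 m, τ = 56.64 × 0.59 = 33.42 N·m counterclockwise.
Box: 21.2 × 9.8 = 207.8 N down at 3.184 m → arm 3.184 m, τ = 207.8 × 3.184 = 661.6 N·m counterclockwise.
Battery pack: 5.89 × 9.8 = 57.72 N down at 1.98 m → arm 1.98 m, τ = 57.72 × 1.98 = 114.3 N·m counterclockwise.
Net load moment about support B = 809.3 N·m counterclockwise.
Reaction R at support A is upward at 3.308 m, arm 3.308 m → moment R × 3.308 clockwise.
Balancing moments: R × 3.308 = 809.3, giving R = 245 N.

R_A ≈ 245 N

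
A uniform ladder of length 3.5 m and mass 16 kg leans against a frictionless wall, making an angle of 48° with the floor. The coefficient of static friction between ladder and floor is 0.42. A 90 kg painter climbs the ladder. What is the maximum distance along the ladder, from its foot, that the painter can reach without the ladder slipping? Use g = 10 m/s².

d ≈ 1.61 m

Taking torques about the foot of the ladder:
Ladder weight 16×10 = 160 N acts at 1.75 m along the ladder; its horizontal arm is 1.75·cos48° = 1.171 m → τ = 187.4 N·m clockwise.
Painter weight 90×10 = 900 N at distance d → arm d·cos48° → τ = 900·d·0.6691 clockwise.
Wall normal N at the top has arm L sinθ = 2.601 m counterclockwise, so Στ = 0 gives N·2.601 = 187.4 + 602.2·d.
ΣFy = 0 ⇒ N_floor = 1060 N, so the maximum friction is μ_s·N_floor = 0.42×1060 = 445.2 N. ΣFx = 0 ⇒ N_wall = f, so at the slipping point N = 445.2 N.
Substituting: 445.2×2.601 = 187.4 + 602.2·d ⇒ d = (1158 − 187.4) / 602.2 = 1.61 m.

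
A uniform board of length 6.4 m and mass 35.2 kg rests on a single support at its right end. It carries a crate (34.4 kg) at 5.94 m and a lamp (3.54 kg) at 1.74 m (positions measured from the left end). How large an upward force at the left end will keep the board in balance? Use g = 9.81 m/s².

F ≈ 222 N

Taking torques about the right end:
Beam weight: 35.2 × 9.81 = 345.3 N down at 3.2 m → arm 3.2 m, τ = 345.3 × 3.2 = 1105 N·m counterclockwise.
Crate: 34.4 × 9.81 = 337.5 N down at 5.94 m → arm 0.46 m, τ = 337.5 × 0.46 = 155.2 N·m counterclockwise.
Lamp: 3.54 × 9.81 = 34.73 N down at 1.74 m → arm 4.66 m, τ = 34.73 × 4.66 = 161.8 N·m counterclockwise.
Net moment of the loads = 1422 N·m counterclockwise.
The upward force F acts at the left end, arm 6.4 m, giving F × 6.4 clockwise.
Setting net torque to zero: F × 6.4 = 1422 → F = 1422 / 6.4 = 222 N.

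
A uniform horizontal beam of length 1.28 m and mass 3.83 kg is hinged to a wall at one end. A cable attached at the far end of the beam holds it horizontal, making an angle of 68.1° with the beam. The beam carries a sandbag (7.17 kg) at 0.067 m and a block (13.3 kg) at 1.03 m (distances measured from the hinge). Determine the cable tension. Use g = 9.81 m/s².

Sum moments about the hinge (the unknown hinge reaction has zero arm there).
Beam weight: 3.83 × 9.81 = 37.57 N down at 0.64 m → arm 0.64 m, τ = 37.57 × 0.64 = 24.04 N·m clockwise.
Sandbag: 7.17 × 9.81 = 70.34 N down at 0.067 m → arm 0.067 m, τ = 70.34 × 0.067 = 4.713 N·m clockwise.
Block: 13.3 × 9.81 = 130.5 N down at 1.03 m → arm 1.03 m, τ = 130.5 × 1.03 = 134.4 N·m clockwise.
Total clockwise load moment = 163.2 N·m.
The cable tension T acts at 1.28 m; only its component perpendicular to the beam, T sinθ, produces torque. sin 68.1° = 0.9278.
Setting net torque to zero: T × 1.28 × 0.9278 = 163.2 → T = 163.2 / 1.188 = 137 N.

T ≈ 137 N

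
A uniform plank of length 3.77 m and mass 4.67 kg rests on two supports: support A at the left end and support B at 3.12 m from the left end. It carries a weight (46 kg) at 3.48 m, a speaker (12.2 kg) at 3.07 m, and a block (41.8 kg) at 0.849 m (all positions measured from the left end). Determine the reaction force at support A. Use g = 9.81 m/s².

R_A ≈ 266 N

About support B:
Beam weight: 4.67 × 9.81 = 45.81 N down at 1.885 m → arm 1.235 m, τ = 45.81 × 1.235 = 56.58 N·m counterclockwise.
Weight: 46 × 9.81 = 451.3 N down at 3.48 m → arm 0.36 m, τ = 451.3 × 0.36 = 162.5 N·m clockwise.
Speaker: 12.2 × 9.81 = 119.7 N down at 3.07 m → arm 0.05 m, τ = 119.7 × 0.05 = 5.985 N·m counterclockwise.
Block: 41.8 × 9.81 = 410.1 N down at 0.849 m → arm 2.271 m, τ = 410.1 × 2.271 = 931.3 N·m counterclockwise.
Net load moment about support B = 831.4 N·m counterclockwise.
Reaction R at support A is upward at 0 m, arm 3.12 m → moment R × 3.12 clockwise.
Στ = 0 ⇒ R × 3.12 = 831.4 ⇒ R = 266 N.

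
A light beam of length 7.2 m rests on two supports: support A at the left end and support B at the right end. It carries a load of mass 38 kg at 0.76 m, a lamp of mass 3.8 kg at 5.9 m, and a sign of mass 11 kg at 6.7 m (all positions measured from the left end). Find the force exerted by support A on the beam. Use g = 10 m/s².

About support B:
Load: 38 × 10 = 380 N down at 0.76 m → arm 6.44 m, τ = 380 × 6.44 = 2447 N·m counterclockwise.
Lamp: 3.8 × 10 = 38 N down at 5.9 m → arm 1.3 m, τ = 38 × 1.3 = 49.4 N·m counterclockwise.
Sign: 11 × 10 = 110 N down at 6.7 m → arm 0.5 m, τ = 110 × 0.5 = 55 N·m counterclockwise.
Net load moment about support B = 2551 N·m counterclockwise.
Reaction R at support A is upward at 0 m, arm 7.2 m → moment R × 7.2 clockwise.
Στ = 0 ⇒ R × 7.2 = 2551 ⇒ R = 354 N.

R_A ≈ 354 N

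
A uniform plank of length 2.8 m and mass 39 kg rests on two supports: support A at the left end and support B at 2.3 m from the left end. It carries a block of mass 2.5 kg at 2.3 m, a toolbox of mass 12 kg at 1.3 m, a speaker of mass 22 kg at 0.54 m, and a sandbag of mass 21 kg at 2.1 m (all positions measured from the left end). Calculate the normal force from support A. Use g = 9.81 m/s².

Take moments about support B.
Beam weight: 39 × 9.81 = 382.6 N down at 1.4 m → arm 0.9 m, τ = 382.6 × 0.9 = 344.3 N·m counterclockwise.
Block: acts at the support B, moment arm 0 → no torque.
Toolbox: 12 × 9.81 = 117.7 N down at 1.3 m → arm 1 m, τ = 117.7 × 1 = 117.7 N·m counterclockwise.
Speaker: 22 × 9.81 = 215.8 N down at 0.54 m → arm 1.76 m, τ = 215.8 × 1.76 = 379.8 N·m counterclockwise.
Sandbag: 21 × 9.81 = 206 N down at 2.1 m → arm 0.2 m, τ = 206 × 0.2 = 41.2 N·m counterclockwise.
Net load moment about support B = 883 N·m counterclockwise.
Reaction R at support A is upward at 0 m, arm 2.3 m → moment R × 2.3 clockwise.
For rotational equilibrium, R × 2.3 = 883, so R = 384 N.

R_A ≈ 384 N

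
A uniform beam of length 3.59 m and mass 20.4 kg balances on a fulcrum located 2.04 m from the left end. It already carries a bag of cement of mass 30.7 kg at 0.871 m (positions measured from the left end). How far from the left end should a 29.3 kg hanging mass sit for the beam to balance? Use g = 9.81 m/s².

x ≈ 3.44 m from the left end

Sum moments about the fulcrum (at 2.04 m from the left end) (the support reaction has zero arm there).
Beam weight: 20.4 × 9.81 = 200.1 N down at 1.795 m → arm 0.245 m, τ = 200.1 × 0.245 = 49.02 N·m counterclockwise.
Bag of cement: 30.7 × 9.81 = 301.2 N down at 0.871 m → arm 1.169 m, τ = 301.2 × 1.169 = 352.1 N·m counterclockwise.
Net moment of existing loads = 401.1 N·m counterclockwise.
The hanging mass weighs 29.3 × 9.81 = 287.4 N and must supply an equal clockwise moment, so its lever arm about the fulcrum is 401.1 / 287.4 = 1.4 m.
That puts it at 2.04 + 1.4 = 3.44 m from the left end.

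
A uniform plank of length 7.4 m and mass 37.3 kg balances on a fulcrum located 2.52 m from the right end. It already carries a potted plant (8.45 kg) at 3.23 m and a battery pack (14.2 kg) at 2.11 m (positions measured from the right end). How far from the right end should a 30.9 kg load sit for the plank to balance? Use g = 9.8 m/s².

x ≈ 1.09 m from the right end

About the fulcrum (at 2.52 m from the right end):
Beam weight: 37.3 × 9.8 = 365.5 N down at 3.7 m → arm 1.18 m, τ = 365.5 × 1.18 = 431.3 N·m counterclockwise.
Potted plant: 8.45 × 9.8 = 82.81 N down at 3.23 m → arm 0.71 m, τ = 82.81 × 0.71 = 58.8 N·m counterclockwise.
Battery pack: 14.2 × 9.8 = 139.2 N down at 2.11 m → arm 0.41 m, τ = 139.2 × 0.41 = 57.07 N·m clockwise.
Net moment of existing loads = 433 N·m counterclockwise.
The load weighs 30.9 × 9.8 = 302.8 N and must supply an equal clockwise moment, so its lever arm about the fulcrum is 433 / 302.8 = 1.43 m.
That puts it at 2.52 − 1.43 = 1.09 m from the right end.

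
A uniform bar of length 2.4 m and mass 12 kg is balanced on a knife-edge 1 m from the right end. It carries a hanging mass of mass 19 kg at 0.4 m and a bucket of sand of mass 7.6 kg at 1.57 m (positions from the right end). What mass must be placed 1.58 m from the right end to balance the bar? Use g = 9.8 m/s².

m ≈ 8.05 kg

Choose the knife-edge (at 1 m from the right end) as the axis so the support reaction has zero arm there.
Beam weight: 12 × 9.8 = 117.6 N down at 1.2 m → arm 0.2 m, τ = 117.6 × 0.2 = 23.52 N·m counterclockwise.
Hanging mass: 19 × 9.8 = 186.2 N down at 0.4 m → arm 0.6 m, τ = 186.2 × 0.6 = 111.7 N·m clockwise.
Bucket of sand: 7.6 × 9.8 = 74.48 N down at 1.57 m → arm 0.57 m, τ = 74.48 × 0.57 = 42.45 N·m counterclockwise.
Net moment of known loads = 45.73 N·m clockwise.
An unknown mass m at 1.58 m has arm 0.58 m; its moment is m·g·0.58 counterclockwise.
Στ = 0 ⇒ m × 9.8 × 0.58 = 45.73 ⇒ m = 45.73 / (9.8 × 0.58) = 8.05 kg.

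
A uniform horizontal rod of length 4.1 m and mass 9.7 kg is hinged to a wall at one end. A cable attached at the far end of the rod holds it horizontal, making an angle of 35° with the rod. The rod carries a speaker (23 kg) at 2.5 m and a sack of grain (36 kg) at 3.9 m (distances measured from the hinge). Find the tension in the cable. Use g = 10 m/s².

Take moments about the hinge.
Beam weight: 9.7 × 10 = 97 N down at 2.05 m → arm 2.05 m, τ = 97 × 2.05 = 198.8 N·m clockwise.
Speaker: 23 × 10 = 230 N down at 2.5 m → arm 2.5 m, τ = 230 × 2.5 = 575 N·m clockwise.
Sack of grain: 36 × 10 = 360 N down at 3.9 m → arm 3.9 m, τ = 360 × 3.9 = 1404 N·m clockwise.
Total clockwise load moment = 2178 N·m.
The cable tension T acts at 4.1 m; only its component perpendicular to the rod, T sinθ, produces torque. sin 35° = 0.5736.
For rotational equilibrium, T × 4.1 × 0.5736 = 2178, so T = 2178 / 2.352 = 926 N.

T ≈ 926 N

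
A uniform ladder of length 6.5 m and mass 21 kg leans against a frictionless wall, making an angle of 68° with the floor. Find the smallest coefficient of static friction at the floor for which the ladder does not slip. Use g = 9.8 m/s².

μ_min ≈ 0.202

About the foot of the ladder:
Ladder weight 21×9.8 = 205.8 N acts at 3.25 m along the ladder; its horizontal arm is 3.25·cos68° = 1.217 m → τ = 250.5 N·m clockwise.
Wall normal N acts horizontally at the top; its moment arm is the height L sinθ = 6.5·sin68° = 6.027 m, counterclockwise.
For rotational equilibrium, N × 6.027 = 250.5, so N = 41.56 N.
ΣFx = 0 ⇒ f = N_wall = 41.56 N. ΣFy = 0 ⇒ N_floor = 205.8 N.
μ_min = f / N_floor = 41.56 / 205.8 = 0.202.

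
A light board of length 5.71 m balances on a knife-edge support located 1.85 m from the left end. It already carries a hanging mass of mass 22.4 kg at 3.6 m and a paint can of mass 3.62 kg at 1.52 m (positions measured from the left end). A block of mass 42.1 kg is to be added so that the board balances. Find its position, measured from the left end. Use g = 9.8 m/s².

Taking torques about the knife-edge support (at 1.85 m from the left end):
Hanging mass: 22.4 × 9.8 = 219.5 N down at 3.6 m → arm 1.75 m, τ = 219.5 × 1.75 = 384.1 N·m clockwise.
Paint can: 3.62 × 9.8 = 35.48 N down at 1.52 m → arm 0.33 m, τ = 35.48 × 0.33 = 11.71 N·m counterclockwise.
Net moment of existing loads = 372.4 N·m clockwise.
The block weighs 42.1 × 9.8 = 412.6 N and must supply an equal counterclockwise moment, so its lever arm about the knife-edge support is 372.4 / 412.6 = 0.903 m.
That puts it at 1.85 − 0.903 = 0.947 m from the left end.

x ≈ 0.947 m from the left end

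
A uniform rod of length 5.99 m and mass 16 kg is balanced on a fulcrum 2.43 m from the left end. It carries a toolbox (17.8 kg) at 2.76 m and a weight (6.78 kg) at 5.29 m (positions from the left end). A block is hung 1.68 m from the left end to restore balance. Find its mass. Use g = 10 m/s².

m ≈ 45.7 kg

Sum moments about the fulcrum (at 2.43 m from the left end) (the support reaction has zero arm there).
Beam weight: 16 × 10 = 160 N down at 2.995 m → arm 0.565 m, τ = 160 × 0.565 = 90.4 N·m clockwise.
Toolbox: 17.8 × 10 = 178 N down at 2.76 m → arm 0.33 m, τ = 178 × 0.33 = 58.74 N·m clockwise.
Weight: 6.78 × 10 = 67.8 N down at 5.29 m → arm 2.86 m, τ = 67.8 × 2.86 = 193.9 N·m clockwise.
Net moment of known loads = 343 N·m clockwise.
An unknown mass m at 1.68 m has arm 0.75 m; its moment is m·g·0.75 counterclockwise.
Στ = 0 ⇒ m × 10 × 0.75 = 343 ⇒ m = 343 / (10 × 0.75) = 45.7 kg.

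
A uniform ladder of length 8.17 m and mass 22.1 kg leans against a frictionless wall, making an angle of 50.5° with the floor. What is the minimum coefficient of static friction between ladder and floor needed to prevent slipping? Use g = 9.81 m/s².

μ_min ≈ 0.412

Choose the foot of the ladder as the axis so the floor normal and friction both act there and drop out.
Ladder weight 22.1×9.81 = 216.8 N acts at 4.085 m along the ladder; its horizontal arm is 4.085·cos50.5° = 2.598 m → τ = 563.2 N·m clockwise.
Wall normal N acts horizontally at the top; its moment arm is the height L sinθ = 8.17·sin50.5° = 6.304 m, counterclockwise.
Setting net torque to zero: N × 6.304 = 563.2 → N = 89.34 N.
ΣFx = 0 ⇒ f = N_wall = 89.34 N. ΣFy = 0 ⇒ N_floor = 216.8 N.
μ_min = f / N_floor = 89.34 / 216.8 = 0.412.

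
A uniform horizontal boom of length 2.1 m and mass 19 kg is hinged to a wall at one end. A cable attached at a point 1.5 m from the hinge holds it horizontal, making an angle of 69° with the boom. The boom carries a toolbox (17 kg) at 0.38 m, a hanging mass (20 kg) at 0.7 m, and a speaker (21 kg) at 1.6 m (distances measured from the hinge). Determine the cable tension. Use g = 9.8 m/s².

Choose the hinge as the axis so the unknown hinge reaction has zero arm there.
Beam weight: 19 × 9.8 = 186.2 N down at 1.05 m → arm 1.05 m, τ = 186.2 × 1.05 = 195.5 N·m clockwise.
Toolbox: 17 × 9.8 = 166.6 N down at 0.38 m → arm 0.38 m, τ = 166.6 × 0.38 = 63.31 N·m clockwise.
Hanging mass: 20 × 9.8 = 196 N down at 0.7 m → arm 0.7 m, τ = 196 × 0.7 = 137.2 N·m clockwise.
Speaker: 21 × 9.8 = 205.8 N down at 1.6 m → arm 1.6 m, τ = 205.8 × 1.6 = 329.3 N·m clockwise.
Total clockwise load moment = 725.3 N·m.
The cable tension T acts at 1.5 m; only its component perpendicular to the boom, T sinθ, produces torque. sin 69° = 0.9336.
For rotational equilibrium, T × 1.5 × 0.9336 = 725.3, so T = 725.3 / 1.4 = 518 N.

T ≈ 518 N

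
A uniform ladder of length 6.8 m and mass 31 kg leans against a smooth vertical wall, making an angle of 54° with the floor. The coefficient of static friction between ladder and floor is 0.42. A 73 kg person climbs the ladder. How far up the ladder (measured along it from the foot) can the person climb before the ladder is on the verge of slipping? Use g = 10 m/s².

d ≈ 4.16 m

Choose the foot of the ladder as the axis so the floor normal and friction both act there and drop out.
Ladder weight 31×10 = 310 N acts at 3.4 m along the ladder; its horizontal arm is 3.4·cos54° = 1.998 m → τ = 619.4 N·m clockwise.
Person weight 73×10 = 730 N at distance d → arm d·cos54° → τ = 730·d·0.5878 clockwise.
Wall normal N at the top has arm L sinθ = 5.501 m counterclockwise, so Στ = 0 gives N·5.501 = 619.4 + 429.1·d.
ΣFy = 0 ⇒ N_floor = 1040 N, so the maximum friction is μ_s·N_floor = 0.42×1040 = 436.8 N. ΣFx = 0 ⇒ N_wall = f, so at the slipping point N = 436.8 N.
Substituting: 436.8×5.501 = 619.4 + 429.1·d ⇒ d = (2403 − 619.4) / 429.1 = 4.16 m.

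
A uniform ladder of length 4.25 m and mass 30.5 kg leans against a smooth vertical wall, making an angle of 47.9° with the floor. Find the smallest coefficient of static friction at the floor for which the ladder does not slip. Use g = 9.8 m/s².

μ_min ≈ 0.452

Choose the foot of the ladder as the axis so the floor normal and friction both act there and drop out.
Ladder weight 30.5×9.8 = 298.9 N acts at 2.125 m along the ladder; its horizontal arm is 2.125·cos47.9° = 1.425 m → τ = 425.9 N·m clockwise.
Wall normal N acts horizontally at the top; its moment arm is the height L sinθ = 4.25·sin47.9° = 3.153 m, counterclockwise.
For rotational equilibrium, N × 3.153 = 425.9, so N = 135.1 N.
ΣFx = 0 ⇒ f = N_wall = 135.1 N. ΣFy = 0 ⇒ N_floor = 298.9 N.
μ_min = f / N_floor = 135.1 / 298.9 = 0.452.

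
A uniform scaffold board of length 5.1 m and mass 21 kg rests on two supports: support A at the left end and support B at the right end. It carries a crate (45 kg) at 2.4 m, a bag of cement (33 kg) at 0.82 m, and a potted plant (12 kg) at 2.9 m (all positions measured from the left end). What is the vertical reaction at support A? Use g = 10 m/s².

R_A ≈ 672 N

Choose support B as the axis so its reaction then has zero moment arm.
Beam weight: 21 × 10 = 210 N down at 2.55 m → arm 2.55 m, τ = 210 × 2.55 = 535.5 N·m counterclockwise.
Crate: 45 × 10 = 450 N down at 2.4 m → arm 2.7 m, τ = 450 × 2.7 = 1215 N·m counterclockwise.
Bag of cement: 33 × 10 = 330 N down at 0.82 m → arm 4.28 m, τ = 330 × 4.28 = 1412 N·m counterclockwise.
Potted plant: 12 × 10 = 120 N down at 2.9 m → arm 2.2 m, τ = 120 × 2.2 = 264 N·m counterclockwise.
Net load moment about support B = 3426 N·m counterclockwise.
Reaction R at support A is upward at 0 m, arm 5.1 m → moment R × 5.1 clockwise.
Στ = 0 ⇒ R × 5.1 = 3426 ⇒ R = 672 N.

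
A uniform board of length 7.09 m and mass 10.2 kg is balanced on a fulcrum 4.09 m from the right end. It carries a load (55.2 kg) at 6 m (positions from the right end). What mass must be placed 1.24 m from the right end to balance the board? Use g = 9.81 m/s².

m ≈ 35 kg

Taking torques about the fulcrum (at 4.09 m from the right end):
Beam weight: 10.2 × 9.81 = 100.1 N down at 3.545 m → arm 0.545 m, τ = 100.1 × 0.545 = 54.55 N·m clockwise.
Load: 55.2 × 9.81 = 541.5 N down at 6 m → arm 1.91 m, τ = 541.5 × 1.91 = 1034 N·m counterclockwise.
Net moment of known loads = 979.5 N·m counterclockwise.
An unknown mass m at 1.24 m has arm 2.85 m; its moment is m·g·2.85 clockwise.
Balancing moments: m × 9.81 × 2.85 = 979.5, giving m = 979.5 / (9.81 × 2.85) = 35 kg.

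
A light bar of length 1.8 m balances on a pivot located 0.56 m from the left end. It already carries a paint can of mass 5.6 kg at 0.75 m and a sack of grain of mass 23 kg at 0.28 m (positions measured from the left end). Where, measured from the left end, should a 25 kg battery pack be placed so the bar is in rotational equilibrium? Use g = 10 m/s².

x ≈ 0.775 m from the left end

Choose the pivot (at 0.56 m from the left end) as the axis so the support reaction has zero arm there.
Paint can: 5.6 × 10 = 56 N down at 0.75 m → arm 0.19 m, τ = 56 × 0.19 = 10.64 N·m clockwise.
Sack of grain: 23 × 10 = 230 N down at 0.28 m → arm 0.28 m, τ = 230 × 0.28 = 64.4 N·m counterclockwise.
Net moment of existing loads = 53.76 N·m counterclockwise.
The battery pack weighs 25 × 10 = 250 N and must supply an equal clockwise moment, so its lever arm about the pivot is 53.76 / 250 = 0.215 m.
That puts it at 0.56 + 0.215 = 0.775 m from the left end.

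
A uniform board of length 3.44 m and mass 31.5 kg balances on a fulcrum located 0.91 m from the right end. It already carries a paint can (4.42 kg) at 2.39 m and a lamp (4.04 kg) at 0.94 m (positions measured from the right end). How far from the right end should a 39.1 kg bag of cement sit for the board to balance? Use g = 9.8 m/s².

Take moments about the fulcrum (at 0.91 m from the right end).
Beam weight: 31.5 × 9.8 = 308.7 N down at 1.72 m → arm 0.81 m, τ = 308.7 × 0.81 = 250 N·m counterclockwise.
Paint can: 4.42 × 9.8 = 43.32 N down at 2.39 m → arm 1.48 m, τ = 43.32 × 1.48 = 64.11 N·m counterclockwise.
Lamp: 4.04 × 9.8 = 39.59 N down at 0.94 m → arm 0.03 m, τ = 39.59 × 0.03 = 1.188 N·m counterclockwise.
Net moment of existing loads = 315.3 N·m counterclockwise.
The bag of cement weighs 39.1 × 9.8 = 383.2 N and must supply an equal clockwise moment, so its lever arm about the fulcrum is 315.3 / 383.2 = 0.823 m.
That puts it at 0.91 − 0.823 = 0.087 m from the right end.

x ≈ 0.087 m from the right end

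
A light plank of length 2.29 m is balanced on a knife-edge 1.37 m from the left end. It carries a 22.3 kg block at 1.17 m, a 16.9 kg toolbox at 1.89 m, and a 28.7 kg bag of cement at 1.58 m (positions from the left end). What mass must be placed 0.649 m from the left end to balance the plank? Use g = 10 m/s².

m ≈ 14.4 kg

Taking torques about the knife-edge (at 1.37 m from the left end):
Block: 22.3 × 10 = 223 N down at 1.17 m → arm 0.2 m, τ = 223 × 0.2 = 44.6 N·m counterclockwise.
Toolbox: 16.9 × 10 = 169 N down at 1.89 m → arm 0.52 m, τ = 169 × 0.52 = 87.88 N·m clockwise.
Bag of cement: 28.7 × 10 = 287 N down at 1.58 m → arm 0.21 m, τ = 287 × 0.21 = 60.27 N·m clockwise.
Net moment of known loads = 103.5 N·m clockwise.
An unknown mass m at 0.649 m has arm 0.721 m; its moment is m·g·0.721 counterclockwise.
Setting net torque to zero: m × 10 × 0.721 = 103.5 → m = 103.5 / (10 × 0.721) = 14.4 kg.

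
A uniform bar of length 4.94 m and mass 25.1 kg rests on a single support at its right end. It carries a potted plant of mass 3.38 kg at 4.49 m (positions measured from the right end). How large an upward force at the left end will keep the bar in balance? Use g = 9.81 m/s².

Taking torques about the right end:
Beam weight: 25.1 × 9.81 = 246.2 N down at 2.47 m → arm 2.47 m, τ = 246.2 × 2.47 = 608.1 N·m counterclockwise.
Potted plant: 3.38 × 9.81 = 33.16 N down at 4.49 m → arm 4.49 m, τ = 33.16 × 4.49 = 148.9 N·m counterclockwise.
Net moment of the loads = 757 N·m counterclockwise.
The upward force F acts at the left end, arm 4.94 m, giving F × 4.94 clockwise.
Balancing moments: F × 4.94 = 757, giving F = 757 / 4.94 = 153 N.

F ≈ 153 N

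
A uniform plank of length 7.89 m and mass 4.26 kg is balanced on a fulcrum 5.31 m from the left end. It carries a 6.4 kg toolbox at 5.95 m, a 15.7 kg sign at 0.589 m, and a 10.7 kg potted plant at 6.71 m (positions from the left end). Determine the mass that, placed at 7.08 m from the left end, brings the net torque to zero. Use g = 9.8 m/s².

Taking torques about the fulcrum (at 5.31 m from the left end):
Beam weight: 4.26 × 9.8 = 41.75 N down at 3.945 m → arm 1.365 m, τ = 41.75 × 1.365 = 56.99 N·m counterclockwise.
Toolbox: 6.4 × 9.8 = 62.72 N down at 5.95 m → arm 0.64 m, τ = 62.72 × 0.64 = 40.14 N·m clockwise.
Sign: 15.7 × 9.8 = 153.9 N down at 0.589 m → arm 4.721 m, τ = 153.9 × 4.721 = 726.6 N·m counterclockwise.
Potted plant: 10.7 × 9.8 = 104.9 N down at 6.71 m → arm 1.4 m, τ = 104.9 × 1.4 = 146.9 N·m clockwise.
Net moment of known loads = 596.6 N·m counterclockwise.
An unknown mass m at 7.08 m has arm 1.77 m; its moment is m·g·1.77 clockwise.
For rotational equilibrium, m × 9.8 × 1.77 = 596.6, so m = 596.6 / (9.8 × 1.77) = 34.4 kg.

m ≈ 34.4 kg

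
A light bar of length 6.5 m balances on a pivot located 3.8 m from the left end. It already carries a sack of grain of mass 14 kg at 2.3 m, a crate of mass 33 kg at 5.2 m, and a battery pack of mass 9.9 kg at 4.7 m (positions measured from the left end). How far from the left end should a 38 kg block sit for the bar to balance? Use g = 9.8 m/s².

x ≈ 2.9 m from the left end

Choose the pivot (at 3.8 m from the left end) as the axis so the support reaction has zero arm there.
Sack of grain: 14 × 9.8 = 137.2 N down at 2.3 m → arm 1.5 m, τ = 137.2 × 1.5 = 205.8 N·m counterclockwise.
Crate: 33 × 9.8 = 323.4 N down at 5.2 m → arm 1.4 m, τ = 323.4 × 1.4 = 452.8 N·m clockwise.
Battery pack: 9.9 × 9.8 = 97.02 N down at 4.7 m → arm 0.9 m, τ = 97.02 × 0.9 = 87.32 N·m clockwise.
Net moment of existing loads = 334.3 N·m clockwise.
The block weighs 38 × 9.8 = 372.4 N and must supply an equal counterclockwise moment, so its lever arm about the pivot is 334.3 / 372.4 = 0.898 m.
That puts it at 3.8 − 0.898 = 2.9 m from the left end.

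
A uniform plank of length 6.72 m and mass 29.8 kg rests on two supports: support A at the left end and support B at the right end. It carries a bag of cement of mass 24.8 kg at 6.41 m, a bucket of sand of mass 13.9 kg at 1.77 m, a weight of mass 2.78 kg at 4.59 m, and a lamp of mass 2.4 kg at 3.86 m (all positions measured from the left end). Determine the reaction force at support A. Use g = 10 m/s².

R_A ≈ 282 N

Take moments about support B.
Beam weight: 29.8 × 10 = 298 N down at 3.36 m → arm 3.36 m, τ = 298 × 3.36 = 1001 N·m counterclockwise.
Bag of cement: 24.8 × 10 = 248 N down at 6.41 m → arm 0.31 m, τ = 248 × 0.31 = 76.88 N·m counterclockwise.
Bucket of sand: 13.9 × 10 = 139 N down at 1.77 m → arm 4.95 m, τ = 139 × 4.95 = 688.1 N·m counterclockwise.
Weight: 2.78 × 10 = 27.8 N down at 4.59 m → arm 2.13 m, τ = 27.8 × 2.13 = 59.21 N·m counterclockwise.
Lamp: 2.4 × 10 = 24 N down at 3.86 m → arm 2.86 m, τ = 24 × 2.86 = 68.64 N·m counterclockwise.
Net load moment about support B = 1894 N·m counterclockwise.
Reaction R at support A is upward at 0 m, arm 6.72 m → moment R × 6.72 clockwise.
Setting net torque to zero: R × 6.72 = 1894 → R = 282 N.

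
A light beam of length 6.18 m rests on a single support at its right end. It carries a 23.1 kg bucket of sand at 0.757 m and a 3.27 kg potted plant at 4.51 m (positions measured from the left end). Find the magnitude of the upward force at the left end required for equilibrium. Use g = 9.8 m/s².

F ≈ 207 N

Choose the right end as the axis so the unknown pivot reaction has zero arm there.
Bucket of sand: 23.1 × 9.8 = 226.4 N down at 0.757 m → arm 5.423 m, τ = 226.4 × 5.423 = 1228 N·m counterclockwise.
Potted plant: 3.27 × 9.8 = 32.05 N down at 4.51 m → arm 1.67 m, τ = 32.05 × 1.67 = 53.52 N·m counterclockwise.
Net moment of the loads = 1282 N·m counterclockwise.
The upward force F acts at the left end, arm 6.18 m, giving F × 6.18 clockwise.
Setting net torque to zero: F × 6.18 = 1282 → F = 1282 / 6.18 = 207 N.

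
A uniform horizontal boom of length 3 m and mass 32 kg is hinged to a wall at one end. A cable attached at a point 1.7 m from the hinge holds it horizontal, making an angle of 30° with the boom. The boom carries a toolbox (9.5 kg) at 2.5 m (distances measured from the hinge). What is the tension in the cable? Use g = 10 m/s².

About the hinge:
Beam weight: 32 × 10 = 320 N down at 1.5 m → arm 1.5 m, τ = 320 × 1.5 = 480 N·m clockwise.
Toolbox: 9.5 × 10 = 95 N down at 2.5 m → arm 2.5 m, τ = 95 × 2.5 = 237.5 N·m clockwise.
Total clockwise load moment = 717.5 N·m.
The cable tension T acts at 1.7 m; only its component perpendicular to the boom, T sinθ, produces torque. sin 30° = 0.5.
Setting net torque to zero: T × 1.7 × 0.5 = 717.5 → T = 717.5 / 0.85 = 844 N.

T ≈ 844 N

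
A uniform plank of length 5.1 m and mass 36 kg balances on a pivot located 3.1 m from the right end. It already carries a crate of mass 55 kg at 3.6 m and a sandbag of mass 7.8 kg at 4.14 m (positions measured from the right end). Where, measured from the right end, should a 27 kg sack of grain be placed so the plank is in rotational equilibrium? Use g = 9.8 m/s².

About the pivot (at 3.1 m from the right end):
Beam weight: 36 × 9.8 = 352.8 N down at 2.55 m → arm 0.55 m, τ = 352.8 × 0.55 = 194 N·m clockwise.
Crate: 55 × 9.8 = 539 N down at 3.6 m → arm 0.5 m, τ = 539 × 0.5 = 269.5 N·m counterclockwise.
Sandbag: 7.8 × 9.8 = 76.44 N down at 4.14 m → arm 1.04 m, τ = 76.44 × 1.04 = 79.5 N·m counterclockwise.
Net moment of existing loads = 155 N·m counterclockwise.
The sack of grain weighs 27 × 9.8 = 264.6 N and must supply an equal clockwise moment, so its lever arm about the pivot is 155 / 264.6 = 0.586 m.
That puts it at 3.1 − 0.586 = 2.51 m from the right end.

x ≈ 2.51 m from the right end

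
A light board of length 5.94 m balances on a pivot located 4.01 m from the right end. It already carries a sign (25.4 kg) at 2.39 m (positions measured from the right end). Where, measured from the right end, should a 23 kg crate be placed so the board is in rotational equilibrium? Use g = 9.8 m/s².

x ≈ 5.8 m from the right end

Take moments about the pivot (at 4.01 m from the right end).
Sign: 25.4 × 9.8 = 248.9 N down at 2.39 m → arm 1.62 m, τ = 248.9 × 1.62 = 403.2 N·m clockwise.
Net moment of existing loads = 403.2 N·m clockwise.
The crate weighs 23 × 9.8 = 225.4 N and must supply an equal counterclockwise moment, so its lever arm about the pivot is 403.2 / 225.4 = 1.79 m.
That puts it at 4.01 + 1.79 = 5.8 m from the right end.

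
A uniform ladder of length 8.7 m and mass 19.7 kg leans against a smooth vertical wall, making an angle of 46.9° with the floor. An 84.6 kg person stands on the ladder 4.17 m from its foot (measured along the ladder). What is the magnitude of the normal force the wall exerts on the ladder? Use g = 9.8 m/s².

N_wall ≈ 462 N

About the foot of the ladder:
Ladder weight 19.7×9.8 = 193.1 N acts at 4.35 m along the ladder; its horizontal arm is 4.35·cos46.9° = 2.972 m → τ = 573.9 N·m clockwise.
Person: 84.6×9.8 = 829.1 N at 4.17 m → arm 2.849 m → τ = 2362 N·m clockwise.
Wall normal N acts horizontally at the top; its moment arm is the height L sinθ = 8.7·sin46.9° = 6.352 m, counterclockwise.
For rotational equilibrium, N × 6.352 = 2936, so N = 462 N.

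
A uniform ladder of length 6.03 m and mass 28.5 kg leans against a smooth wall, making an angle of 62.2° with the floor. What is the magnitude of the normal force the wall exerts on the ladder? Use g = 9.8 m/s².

N_wall ≈ 73.6 N

Take moments about the foot of the ladder.
Ladder weight 28.5×9.8 = 279.3 N acts at 3.015 m along the ladder; its horizontal arm is 3.015·cos62.2° = 1.406 m → τ = 392.7 N·m clockwise.
Wall normal N acts horizontally at the top; its moment arm is the height L sinθ = 6.03·sin62.2° = 5.334 m, counterclockwise.
Balancing moments: N × 5.334 = 392.7, giving N = 73.6 N.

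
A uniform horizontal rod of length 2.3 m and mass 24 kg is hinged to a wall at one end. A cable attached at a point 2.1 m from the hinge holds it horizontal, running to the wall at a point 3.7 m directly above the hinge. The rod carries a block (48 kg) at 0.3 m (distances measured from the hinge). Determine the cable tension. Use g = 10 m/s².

T ≈ 230 N

Sum moments about the hinge (the unknown hinge reaction has zero arm there).
Beam weight: 24 × 10 = 240 N down at 1.15 m → arm 1.15 m, τ = 240 × 1.15 = 276 N·m clockwise.
Block: 48 × 10 = 480 N down at 0.3 m → arm 0.3 m, τ = 480 × 0.3 = 144 N·m clockwise.
Total clockwise load moment = 420 N·m.
The cable tension T acts at 2.1 m; only its component perpendicular to the rod, T sinθ, produces torque. sinθ = h/√(h²+d²) = 3.7/√(3.7²+2.1²) = 0.8697.
Setting net torque to zero: T × 2.1 × 0.8697 = 420 → T = 420 / 1.826 = 230 N.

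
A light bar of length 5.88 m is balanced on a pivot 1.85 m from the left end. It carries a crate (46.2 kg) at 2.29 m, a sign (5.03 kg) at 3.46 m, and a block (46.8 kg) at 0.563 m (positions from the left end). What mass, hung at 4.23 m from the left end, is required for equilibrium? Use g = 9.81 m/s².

m ≈ 13.4 kg

Take moments about the pivot (at 1.85 m from the left end).
Crate: 46.2 × 9.81 = 453.2 N down at 2.29 m → arm 0.44 m, τ = 453.2 × 0.44 = 199.4 N·m clockwise.
Sign: 5.03 × 9.81 = 49.34 N down at 3.46 m → arm 1.61 m, τ = 49.34 × 1.61 = 79.44 N·m clockwise.
Block: 46.8 × 9.81 = 459.1 N down at 0.563 m → arm 1.287 m, τ = 459.1 × 1.287 = 590.9 N·m counterclockwise.
Net moment of known loads = 312.1 N·m counterclockwise.
An unknown mass m at 4.23 m has arm 2.38 m; its moment is m·g·2.38 clockwise.
Στ = 0 ⇒ m × 9.81 × 2.38 = 312.1 ⇒ m = 312.1 / (9.81 × 2.38) = 13.4 kg.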